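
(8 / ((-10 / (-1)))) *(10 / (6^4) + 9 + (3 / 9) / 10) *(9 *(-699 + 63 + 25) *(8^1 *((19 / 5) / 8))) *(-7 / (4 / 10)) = 2380437059 / 900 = 2644930.07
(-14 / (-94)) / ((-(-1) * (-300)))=-7 / 14100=-0.00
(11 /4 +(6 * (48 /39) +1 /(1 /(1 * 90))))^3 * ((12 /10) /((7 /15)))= 2581827.17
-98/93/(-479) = 98/44547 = 0.00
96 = 96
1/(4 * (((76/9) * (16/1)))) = 9/4864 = 0.00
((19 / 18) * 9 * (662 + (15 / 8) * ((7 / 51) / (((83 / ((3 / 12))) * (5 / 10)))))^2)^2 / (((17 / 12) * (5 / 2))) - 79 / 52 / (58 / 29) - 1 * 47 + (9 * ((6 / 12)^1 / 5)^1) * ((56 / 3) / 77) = 1545320270373046883243595756029569 / 315749701617381244928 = 4894130580194.92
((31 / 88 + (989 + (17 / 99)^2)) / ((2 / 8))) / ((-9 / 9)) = -3957.53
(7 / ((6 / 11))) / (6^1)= 77 / 36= 2.14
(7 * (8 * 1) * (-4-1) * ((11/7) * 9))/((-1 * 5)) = 792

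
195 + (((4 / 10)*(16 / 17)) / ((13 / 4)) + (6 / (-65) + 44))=20317 / 85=239.02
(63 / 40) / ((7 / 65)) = 117 / 8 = 14.62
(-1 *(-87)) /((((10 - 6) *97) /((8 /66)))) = 29 /1067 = 0.03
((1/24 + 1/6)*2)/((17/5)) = 25/204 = 0.12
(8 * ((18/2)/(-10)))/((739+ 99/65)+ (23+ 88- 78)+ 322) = -468/71209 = -0.01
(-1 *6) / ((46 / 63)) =-8.22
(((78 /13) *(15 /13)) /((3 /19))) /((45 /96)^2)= 38912 /195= 199.55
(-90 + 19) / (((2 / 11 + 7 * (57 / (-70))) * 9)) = 7810 / 5463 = 1.43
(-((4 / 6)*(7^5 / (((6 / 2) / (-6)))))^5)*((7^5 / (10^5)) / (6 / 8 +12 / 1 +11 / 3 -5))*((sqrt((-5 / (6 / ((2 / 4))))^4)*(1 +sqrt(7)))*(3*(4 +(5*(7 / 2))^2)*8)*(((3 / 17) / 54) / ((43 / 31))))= 408052216622692640422676259896 / 1610452125 +408052216622692640422676259896*sqrt(7) / 1610452125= 923751088679518504654.82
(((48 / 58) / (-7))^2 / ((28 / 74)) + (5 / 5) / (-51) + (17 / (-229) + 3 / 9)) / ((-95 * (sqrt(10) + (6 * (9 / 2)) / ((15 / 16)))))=-1176356760 / 11502750299537 + 245074325 * sqrt(10) / 69016501797222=-0.00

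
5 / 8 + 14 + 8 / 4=133 / 8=16.62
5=5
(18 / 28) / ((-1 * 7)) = -9 / 98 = -0.09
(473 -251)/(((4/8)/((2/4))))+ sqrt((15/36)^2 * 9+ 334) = sqrt(5369)/4+ 222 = 240.32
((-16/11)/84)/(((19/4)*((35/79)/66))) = -2528/4655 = -0.54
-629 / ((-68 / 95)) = 3515 / 4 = 878.75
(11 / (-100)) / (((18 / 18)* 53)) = -11 / 5300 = -0.00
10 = 10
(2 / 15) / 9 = 2 / 135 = 0.01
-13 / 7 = -1.86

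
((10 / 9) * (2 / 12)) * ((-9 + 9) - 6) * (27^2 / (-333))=90 / 37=2.43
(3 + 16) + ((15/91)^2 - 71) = -430387/8281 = -51.97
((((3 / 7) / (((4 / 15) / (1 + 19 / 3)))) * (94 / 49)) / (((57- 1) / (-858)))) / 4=-3326895 / 38416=-86.60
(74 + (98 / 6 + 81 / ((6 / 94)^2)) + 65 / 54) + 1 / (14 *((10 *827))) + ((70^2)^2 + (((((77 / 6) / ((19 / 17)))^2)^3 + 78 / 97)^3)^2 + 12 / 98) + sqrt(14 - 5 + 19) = 2 *sqrt(7) + 2736088807669515514175527162516965515311122751353883146610534182788160812668665670243252062507182917004046898477025299736980345447 / 18874551803183185330841232543693103131024846475222233131599513893962647545487481633306050560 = 144961789620248109516638200000000000000.00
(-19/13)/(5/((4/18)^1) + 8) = -38/793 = -0.05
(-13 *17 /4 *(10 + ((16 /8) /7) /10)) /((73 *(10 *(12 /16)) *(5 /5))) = -25857 /25550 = -1.01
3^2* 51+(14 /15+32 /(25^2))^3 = 3031925409361 /6591796875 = 459.95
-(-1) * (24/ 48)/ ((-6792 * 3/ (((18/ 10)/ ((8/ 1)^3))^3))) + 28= 2127082553343919/ 75967234048000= 28.00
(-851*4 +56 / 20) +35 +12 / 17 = -286067 / 85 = -3365.49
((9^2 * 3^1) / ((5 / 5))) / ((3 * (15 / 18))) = 486 / 5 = 97.20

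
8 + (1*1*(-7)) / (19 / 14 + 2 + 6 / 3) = 6.69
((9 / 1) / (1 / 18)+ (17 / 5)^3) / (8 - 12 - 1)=-40.26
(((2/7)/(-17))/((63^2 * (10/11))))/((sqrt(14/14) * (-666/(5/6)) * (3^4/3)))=11/50958578412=0.00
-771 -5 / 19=-771.26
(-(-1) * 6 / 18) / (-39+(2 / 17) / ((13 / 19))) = -221 / 25743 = -0.01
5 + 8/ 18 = 49/ 9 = 5.44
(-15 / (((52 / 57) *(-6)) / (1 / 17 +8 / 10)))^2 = 17313921 / 3125824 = 5.54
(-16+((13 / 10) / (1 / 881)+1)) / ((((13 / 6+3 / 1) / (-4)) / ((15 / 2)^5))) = -5149929375 / 248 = -20765844.25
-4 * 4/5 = -16/5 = -3.20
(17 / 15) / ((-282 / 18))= -17 / 235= -0.07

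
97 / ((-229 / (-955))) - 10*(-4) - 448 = -797 / 229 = -3.48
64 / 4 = 16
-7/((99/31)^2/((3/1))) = -6727/3267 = -2.06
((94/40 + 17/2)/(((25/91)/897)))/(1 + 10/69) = 1222201071/39500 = 30941.80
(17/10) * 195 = 331.50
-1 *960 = -960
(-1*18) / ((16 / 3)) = -27 / 8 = -3.38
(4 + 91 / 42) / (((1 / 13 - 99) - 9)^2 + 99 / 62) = 193843 / 366174267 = 0.00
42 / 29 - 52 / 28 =-83 / 203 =-0.41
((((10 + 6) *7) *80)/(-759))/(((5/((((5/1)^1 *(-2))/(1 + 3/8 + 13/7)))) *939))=1003520/128998881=0.01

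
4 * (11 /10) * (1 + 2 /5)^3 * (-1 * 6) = -45276 /625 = -72.44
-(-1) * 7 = 7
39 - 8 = 31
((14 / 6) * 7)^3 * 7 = 823543 / 27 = 30501.59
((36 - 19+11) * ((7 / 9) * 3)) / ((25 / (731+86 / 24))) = 86387 / 45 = 1919.71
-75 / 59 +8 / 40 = -316 / 295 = -1.07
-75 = -75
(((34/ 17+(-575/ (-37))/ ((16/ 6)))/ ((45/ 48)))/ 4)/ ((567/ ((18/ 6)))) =331/ 29970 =0.01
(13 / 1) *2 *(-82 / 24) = -533 / 6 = -88.83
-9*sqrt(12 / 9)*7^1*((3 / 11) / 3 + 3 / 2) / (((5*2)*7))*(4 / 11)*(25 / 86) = -525*sqrt(3) / 5203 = -0.17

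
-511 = -511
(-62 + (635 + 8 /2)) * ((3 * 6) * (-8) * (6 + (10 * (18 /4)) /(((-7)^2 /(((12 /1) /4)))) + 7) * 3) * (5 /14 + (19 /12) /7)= -16035984 /7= -2290854.86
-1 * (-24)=24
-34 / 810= -17 / 405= -0.04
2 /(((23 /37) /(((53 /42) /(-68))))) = -1961 /32844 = -0.06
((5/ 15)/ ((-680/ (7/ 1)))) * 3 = -7/ 680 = -0.01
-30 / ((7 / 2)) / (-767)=60 / 5369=0.01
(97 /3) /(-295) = -97 /885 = -0.11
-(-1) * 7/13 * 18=126/13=9.69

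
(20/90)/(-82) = -1/369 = -0.00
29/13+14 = 211/13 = 16.23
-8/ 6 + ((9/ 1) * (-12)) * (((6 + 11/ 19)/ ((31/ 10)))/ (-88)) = 24709/ 19437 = 1.27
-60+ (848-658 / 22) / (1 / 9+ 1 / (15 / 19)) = 364035 / 682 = 533.78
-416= -416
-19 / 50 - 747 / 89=-39041 / 4450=-8.77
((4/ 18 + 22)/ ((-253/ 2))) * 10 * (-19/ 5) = 15200/ 2277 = 6.68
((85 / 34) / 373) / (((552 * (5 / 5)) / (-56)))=-35 / 51474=-0.00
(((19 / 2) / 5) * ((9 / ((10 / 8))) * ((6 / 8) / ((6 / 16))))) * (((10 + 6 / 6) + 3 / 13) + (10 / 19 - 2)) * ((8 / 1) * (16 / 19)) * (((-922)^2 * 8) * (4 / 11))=60418693398528 / 13585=4447456267.83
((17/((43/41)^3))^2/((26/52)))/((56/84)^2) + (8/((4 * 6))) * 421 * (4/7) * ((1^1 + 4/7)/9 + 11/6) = 19038922325855191/16726326627654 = 1138.26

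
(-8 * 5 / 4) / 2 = -5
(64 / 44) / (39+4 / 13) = 208 / 5621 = 0.04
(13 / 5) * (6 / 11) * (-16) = -1248 / 55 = -22.69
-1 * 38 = -38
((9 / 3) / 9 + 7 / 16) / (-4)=-37 / 192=-0.19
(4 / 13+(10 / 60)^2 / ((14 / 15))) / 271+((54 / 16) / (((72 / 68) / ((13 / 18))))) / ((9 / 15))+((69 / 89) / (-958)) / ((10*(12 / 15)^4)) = 37184935101683 / 9688993606656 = 3.84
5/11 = 0.45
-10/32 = -5/16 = -0.31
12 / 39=4 / 13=0.31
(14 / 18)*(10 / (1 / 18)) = 140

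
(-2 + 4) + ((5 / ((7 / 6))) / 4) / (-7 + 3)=97 / 56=1.73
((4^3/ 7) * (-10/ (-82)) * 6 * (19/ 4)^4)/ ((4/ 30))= 29322225/ 1148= 25542.01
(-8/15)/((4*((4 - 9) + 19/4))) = 8/15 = 0.53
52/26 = 2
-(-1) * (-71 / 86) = -71 / 86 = -0.83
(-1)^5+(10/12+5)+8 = 77/6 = 12.83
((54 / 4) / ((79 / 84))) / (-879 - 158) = -0.01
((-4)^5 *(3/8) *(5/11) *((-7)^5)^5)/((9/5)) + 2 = 4291419582924687682582466/33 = 130043017664384475229771.70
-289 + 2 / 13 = -3755 / 13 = -288.85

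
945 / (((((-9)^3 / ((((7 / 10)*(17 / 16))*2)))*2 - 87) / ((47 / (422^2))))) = -1761795 / 7538473804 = -0.00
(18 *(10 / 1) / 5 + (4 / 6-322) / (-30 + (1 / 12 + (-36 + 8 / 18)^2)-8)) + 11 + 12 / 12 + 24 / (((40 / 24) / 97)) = 114787320 / 79463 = 1444.54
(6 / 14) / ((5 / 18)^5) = 5668704 / 21875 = 259.14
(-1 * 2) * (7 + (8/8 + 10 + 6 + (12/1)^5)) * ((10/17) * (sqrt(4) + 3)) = -24885600/17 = -1463858.82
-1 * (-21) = 21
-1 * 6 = -6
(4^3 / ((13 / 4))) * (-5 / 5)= -256 / 13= -19.69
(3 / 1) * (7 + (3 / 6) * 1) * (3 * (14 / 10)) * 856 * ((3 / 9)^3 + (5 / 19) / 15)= 83888 / 19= 4415.16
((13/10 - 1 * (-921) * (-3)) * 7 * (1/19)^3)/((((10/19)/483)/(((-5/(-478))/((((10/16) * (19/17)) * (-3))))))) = 529114103/40982525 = 12.91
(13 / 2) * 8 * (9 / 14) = 234 / 7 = 33.43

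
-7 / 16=-0.44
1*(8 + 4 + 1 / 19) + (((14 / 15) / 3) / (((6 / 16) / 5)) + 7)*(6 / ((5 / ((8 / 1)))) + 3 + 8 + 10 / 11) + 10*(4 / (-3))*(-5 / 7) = 51620494 / 197505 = 261.36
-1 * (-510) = 510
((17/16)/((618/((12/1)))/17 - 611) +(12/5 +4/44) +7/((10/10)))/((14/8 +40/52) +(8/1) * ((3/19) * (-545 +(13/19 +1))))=-405035001293/29186199957530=-0.01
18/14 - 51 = -348/7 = -49.71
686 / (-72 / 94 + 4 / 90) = -103635 / 109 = -950.78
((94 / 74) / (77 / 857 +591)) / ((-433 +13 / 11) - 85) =-0.00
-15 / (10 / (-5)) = 15 / 2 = 7.50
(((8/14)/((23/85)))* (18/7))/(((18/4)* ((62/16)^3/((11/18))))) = 3829760/302170113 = 0.01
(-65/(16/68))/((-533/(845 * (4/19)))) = 92.20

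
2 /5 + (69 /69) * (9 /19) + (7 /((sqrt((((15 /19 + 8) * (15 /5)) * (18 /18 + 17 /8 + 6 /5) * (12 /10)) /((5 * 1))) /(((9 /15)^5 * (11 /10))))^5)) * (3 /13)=4257111418520684031 * sqrt(2744645) /3737155551619803905487060546875 + 83 /95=0.87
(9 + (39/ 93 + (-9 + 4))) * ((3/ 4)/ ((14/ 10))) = 2055/ 868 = 2.37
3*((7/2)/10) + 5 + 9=301/20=15.05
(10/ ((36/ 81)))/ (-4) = -45/ 8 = -5.62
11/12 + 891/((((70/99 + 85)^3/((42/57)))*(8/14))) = 127927985886371/139280522380500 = 0.92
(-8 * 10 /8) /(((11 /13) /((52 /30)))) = -676 /33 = -20.48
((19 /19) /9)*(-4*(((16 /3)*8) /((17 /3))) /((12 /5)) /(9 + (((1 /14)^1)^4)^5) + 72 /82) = -162584153942413426392510916 /2834195217927182425023267303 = -0.06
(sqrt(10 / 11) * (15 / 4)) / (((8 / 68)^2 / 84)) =91035 * sqrt(110) / 44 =21699.62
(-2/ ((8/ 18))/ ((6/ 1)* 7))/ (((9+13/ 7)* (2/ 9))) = -27/ 608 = -0.04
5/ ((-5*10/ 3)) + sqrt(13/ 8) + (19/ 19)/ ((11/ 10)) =67/ 110 + sqrt(26)/ 4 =1.88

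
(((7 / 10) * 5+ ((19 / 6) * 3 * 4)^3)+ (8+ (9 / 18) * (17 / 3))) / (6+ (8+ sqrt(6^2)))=164659 / 60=2744.32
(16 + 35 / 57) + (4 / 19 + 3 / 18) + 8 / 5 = 10597 / 570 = 18.59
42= 42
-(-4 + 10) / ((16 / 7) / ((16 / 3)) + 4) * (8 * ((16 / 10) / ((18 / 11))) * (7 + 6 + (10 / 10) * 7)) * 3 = -19712 / 31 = -635.87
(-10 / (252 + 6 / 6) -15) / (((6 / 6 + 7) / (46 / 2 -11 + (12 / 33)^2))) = -1396435 / 61226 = -22.81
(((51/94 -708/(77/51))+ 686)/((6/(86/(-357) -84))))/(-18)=169.74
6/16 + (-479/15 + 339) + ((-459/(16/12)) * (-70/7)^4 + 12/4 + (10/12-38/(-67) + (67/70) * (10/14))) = -452028059107/131320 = -3442187.47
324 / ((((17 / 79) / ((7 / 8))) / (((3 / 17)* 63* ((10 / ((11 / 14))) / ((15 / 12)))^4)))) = 666061067943936 / 4231249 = 157414765.23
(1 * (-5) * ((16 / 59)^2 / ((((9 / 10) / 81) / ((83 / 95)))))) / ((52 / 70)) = -33465600 / 859807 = -38.92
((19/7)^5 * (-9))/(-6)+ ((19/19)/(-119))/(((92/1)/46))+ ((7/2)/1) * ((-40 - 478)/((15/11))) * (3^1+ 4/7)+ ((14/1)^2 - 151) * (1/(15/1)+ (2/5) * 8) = -3754647104/857157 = -4380.35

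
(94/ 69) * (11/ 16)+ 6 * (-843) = -2791499/ 552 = -5057.06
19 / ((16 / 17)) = 20.19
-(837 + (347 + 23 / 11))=-13047 / 11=-1186.09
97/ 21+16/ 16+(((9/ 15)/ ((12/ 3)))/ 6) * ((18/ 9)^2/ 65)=76721/ 13650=5.62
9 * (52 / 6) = 78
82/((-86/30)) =-1230/43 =-28.60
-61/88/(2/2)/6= -61/528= -0.12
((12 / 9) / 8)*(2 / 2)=1 / 6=0.17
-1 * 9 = -9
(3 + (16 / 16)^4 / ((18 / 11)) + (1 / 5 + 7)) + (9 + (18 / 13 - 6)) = 17779 / 1170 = 15.20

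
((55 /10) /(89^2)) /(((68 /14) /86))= 3311 /269314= 0.01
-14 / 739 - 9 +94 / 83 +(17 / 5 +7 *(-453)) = -973874051 / 306685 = -3175.49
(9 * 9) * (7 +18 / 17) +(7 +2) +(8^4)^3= 1168231115762 / 17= 68719477397.76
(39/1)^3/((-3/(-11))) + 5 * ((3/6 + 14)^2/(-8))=6955891/32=217371.59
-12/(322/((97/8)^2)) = -28227/5152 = -5.48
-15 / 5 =-3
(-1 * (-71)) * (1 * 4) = 284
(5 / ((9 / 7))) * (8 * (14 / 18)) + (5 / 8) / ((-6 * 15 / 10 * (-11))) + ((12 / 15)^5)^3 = 5272698797737097 / 217529296875000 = 24.24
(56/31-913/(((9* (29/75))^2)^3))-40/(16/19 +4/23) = -38.08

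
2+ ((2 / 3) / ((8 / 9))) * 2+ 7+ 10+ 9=59 / 2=29.50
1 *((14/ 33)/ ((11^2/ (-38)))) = -532/ 3993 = -0.13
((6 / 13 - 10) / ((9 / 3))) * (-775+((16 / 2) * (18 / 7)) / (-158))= 53152228 / 21567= 2464.52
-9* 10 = -90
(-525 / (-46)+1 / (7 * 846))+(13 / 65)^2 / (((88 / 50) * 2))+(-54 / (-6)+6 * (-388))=-13829447201 / 5993064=-2307.58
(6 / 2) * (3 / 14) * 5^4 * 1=5625 / 14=401.79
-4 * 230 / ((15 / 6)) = -368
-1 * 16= -16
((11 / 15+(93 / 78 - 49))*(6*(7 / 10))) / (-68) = 128513 / 44200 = 2.91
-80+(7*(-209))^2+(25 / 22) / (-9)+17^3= 424749971 / 198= 2145201.87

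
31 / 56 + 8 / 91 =467 / 728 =0.64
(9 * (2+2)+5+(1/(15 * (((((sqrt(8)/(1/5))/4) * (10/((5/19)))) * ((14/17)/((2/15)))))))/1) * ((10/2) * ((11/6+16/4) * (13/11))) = 221 * sqrt(2)/112860+93275/66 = 1413.26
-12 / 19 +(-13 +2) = -221 / 19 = -11.63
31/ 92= 0.34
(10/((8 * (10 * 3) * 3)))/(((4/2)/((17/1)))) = 17/144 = 0.12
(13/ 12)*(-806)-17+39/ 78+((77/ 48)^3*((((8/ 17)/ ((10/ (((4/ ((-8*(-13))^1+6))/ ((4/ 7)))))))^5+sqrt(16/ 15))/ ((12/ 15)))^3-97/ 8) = -278134490645699118178461365504066207422469374025129342713/ 308424330060380946833818337222202301025390625000000000+342089912369105153622173498648646166307*sqrt(15)/ 149164099111572085410890625000000000000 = -892.91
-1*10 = -10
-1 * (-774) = 774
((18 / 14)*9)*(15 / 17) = 1215 / 119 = 10.21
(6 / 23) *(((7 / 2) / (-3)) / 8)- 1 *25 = -4607 / 184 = -25.04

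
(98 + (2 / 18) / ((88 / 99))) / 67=1.46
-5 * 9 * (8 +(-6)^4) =-58680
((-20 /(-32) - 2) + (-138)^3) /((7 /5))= -105122935 /56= -1877195.27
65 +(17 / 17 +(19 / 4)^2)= 88.56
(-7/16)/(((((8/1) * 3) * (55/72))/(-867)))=18207/880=20.69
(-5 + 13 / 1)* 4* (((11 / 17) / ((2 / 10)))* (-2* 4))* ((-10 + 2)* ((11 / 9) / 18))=619520 / 1377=449.91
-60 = -60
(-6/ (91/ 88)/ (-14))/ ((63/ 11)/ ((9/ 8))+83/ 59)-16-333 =-937322585/ 2686229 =-348.94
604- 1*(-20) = 624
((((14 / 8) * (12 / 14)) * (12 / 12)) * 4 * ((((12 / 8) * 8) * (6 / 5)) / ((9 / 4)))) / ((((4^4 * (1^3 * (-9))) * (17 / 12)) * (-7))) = 1 / 595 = 0.00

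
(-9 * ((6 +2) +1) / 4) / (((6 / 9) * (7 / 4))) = -243 / 14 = -17.36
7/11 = 0.64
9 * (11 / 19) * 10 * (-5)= -4950 / 19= -260.53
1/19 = 0.05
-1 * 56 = -56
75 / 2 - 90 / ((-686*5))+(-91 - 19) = -49717 / 686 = -72.47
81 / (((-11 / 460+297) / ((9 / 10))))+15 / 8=2317407 / 1092872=2.12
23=23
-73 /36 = -2.03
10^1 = 10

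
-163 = -163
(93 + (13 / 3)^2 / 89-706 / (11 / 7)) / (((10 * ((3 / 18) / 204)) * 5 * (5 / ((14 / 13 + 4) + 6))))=-6144009984 / 318175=-19310.16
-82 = -82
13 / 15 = 0.87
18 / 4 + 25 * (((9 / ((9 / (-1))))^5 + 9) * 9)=3609 / 2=1804.50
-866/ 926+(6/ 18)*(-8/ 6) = -5749/ 4167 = -1.38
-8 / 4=-2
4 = 4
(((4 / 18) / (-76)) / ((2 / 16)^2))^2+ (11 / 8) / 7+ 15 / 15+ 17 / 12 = 4336277 / 1637496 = 2.65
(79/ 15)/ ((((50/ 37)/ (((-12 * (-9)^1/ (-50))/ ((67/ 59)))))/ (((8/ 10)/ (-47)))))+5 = 5.13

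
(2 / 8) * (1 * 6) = 3 / 2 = 1.50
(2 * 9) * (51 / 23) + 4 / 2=964 / 23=41.91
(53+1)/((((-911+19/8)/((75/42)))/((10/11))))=-18000/186571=-0.10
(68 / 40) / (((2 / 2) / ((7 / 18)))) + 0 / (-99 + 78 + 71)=119 / 180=0.66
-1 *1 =-1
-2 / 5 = -0.40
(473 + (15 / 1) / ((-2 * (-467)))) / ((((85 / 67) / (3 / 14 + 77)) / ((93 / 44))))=60849.88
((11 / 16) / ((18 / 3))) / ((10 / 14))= 0.16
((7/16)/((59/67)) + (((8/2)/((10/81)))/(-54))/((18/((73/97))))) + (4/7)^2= 53725331/67302480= 0.80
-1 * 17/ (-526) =17/ 526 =0.03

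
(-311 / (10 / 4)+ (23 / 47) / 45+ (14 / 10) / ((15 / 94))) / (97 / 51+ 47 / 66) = -44.23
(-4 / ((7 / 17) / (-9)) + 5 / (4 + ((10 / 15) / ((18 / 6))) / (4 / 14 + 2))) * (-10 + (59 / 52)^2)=-215635527 / 279188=-772.37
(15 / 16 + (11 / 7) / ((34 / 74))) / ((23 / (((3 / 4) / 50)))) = 0.00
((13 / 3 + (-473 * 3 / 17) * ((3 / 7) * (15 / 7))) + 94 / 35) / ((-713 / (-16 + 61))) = 2610366 / 593929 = 4.40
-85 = -85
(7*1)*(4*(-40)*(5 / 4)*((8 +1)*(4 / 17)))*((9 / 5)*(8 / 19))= -725760 / 323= -2246.93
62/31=2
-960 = -960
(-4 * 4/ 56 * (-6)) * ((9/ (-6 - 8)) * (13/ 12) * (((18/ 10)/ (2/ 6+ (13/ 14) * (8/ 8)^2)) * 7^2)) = -22113/ 265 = -83.45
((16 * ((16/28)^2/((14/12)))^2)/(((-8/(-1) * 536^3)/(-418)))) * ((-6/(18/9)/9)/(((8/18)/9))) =101574/35384466187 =0.00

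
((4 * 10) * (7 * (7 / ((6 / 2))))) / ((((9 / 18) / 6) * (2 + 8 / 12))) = 2940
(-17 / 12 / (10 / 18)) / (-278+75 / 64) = 816 / 88585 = 0.01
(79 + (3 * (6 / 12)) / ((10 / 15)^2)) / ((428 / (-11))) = -7249 / 3424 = -2.12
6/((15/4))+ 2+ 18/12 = 51/10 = 5.10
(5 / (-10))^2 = 1 / 4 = 0.25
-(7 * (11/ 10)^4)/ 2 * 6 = -307461/ 10000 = -30.75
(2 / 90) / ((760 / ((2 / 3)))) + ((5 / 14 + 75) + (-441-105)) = -169007843 / 359100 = -470.64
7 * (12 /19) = 84 /19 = 4.42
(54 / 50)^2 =729 / 625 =1.17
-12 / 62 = -6 / 31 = -0.19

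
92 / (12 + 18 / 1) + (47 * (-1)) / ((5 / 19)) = -2633 / 15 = -175.53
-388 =-388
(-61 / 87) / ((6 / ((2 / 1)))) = -61 / 261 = -0.23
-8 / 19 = -0.42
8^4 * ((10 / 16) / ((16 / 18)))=2880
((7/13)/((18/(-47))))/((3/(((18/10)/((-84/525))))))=1645/312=5.27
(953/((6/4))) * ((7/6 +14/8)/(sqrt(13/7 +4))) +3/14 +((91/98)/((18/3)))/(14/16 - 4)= 765.84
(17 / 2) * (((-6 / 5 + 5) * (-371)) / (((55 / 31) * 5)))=-3714823 / 2750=-1350.84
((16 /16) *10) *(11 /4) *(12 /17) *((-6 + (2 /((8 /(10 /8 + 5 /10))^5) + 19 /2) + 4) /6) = 6921525985 /285212672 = 24.27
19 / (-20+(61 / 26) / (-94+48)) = -22724 / 23981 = -0.95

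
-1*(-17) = 17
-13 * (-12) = 156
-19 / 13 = -1.46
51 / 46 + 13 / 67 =4015 / 3082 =1.30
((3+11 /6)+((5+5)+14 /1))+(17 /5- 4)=847 /30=28.23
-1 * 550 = -550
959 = 959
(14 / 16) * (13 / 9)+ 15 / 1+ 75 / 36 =1321 / 72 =18.35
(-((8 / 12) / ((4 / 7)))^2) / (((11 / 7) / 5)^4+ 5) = -73530625 / 270639576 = -0.27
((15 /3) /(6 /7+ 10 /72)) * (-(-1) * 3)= 3780 /251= 15.06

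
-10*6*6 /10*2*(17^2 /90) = -1156 /5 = -231.20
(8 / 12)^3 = 8 / 27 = 0.30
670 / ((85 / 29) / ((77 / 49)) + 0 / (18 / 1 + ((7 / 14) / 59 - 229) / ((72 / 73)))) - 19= 40485 / 119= 340.21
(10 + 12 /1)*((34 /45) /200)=187 /2250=0.08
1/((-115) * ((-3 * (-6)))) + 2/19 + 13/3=174551/39330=4.44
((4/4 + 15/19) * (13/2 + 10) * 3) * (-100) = -168300/19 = -8857.89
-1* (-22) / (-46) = -11 / 23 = -0.48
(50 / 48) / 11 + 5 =5.09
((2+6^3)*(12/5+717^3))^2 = 161423937129448322033796/25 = 6456957485177932881351.84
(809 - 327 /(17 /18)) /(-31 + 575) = 7867 /9248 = 0.85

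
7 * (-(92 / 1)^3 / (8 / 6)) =-4088112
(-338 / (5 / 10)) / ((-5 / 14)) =9464 / 5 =1892.80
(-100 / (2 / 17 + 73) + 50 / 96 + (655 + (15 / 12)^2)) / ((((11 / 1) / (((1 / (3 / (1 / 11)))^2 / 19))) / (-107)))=-1046530085 / 3394896516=-0.31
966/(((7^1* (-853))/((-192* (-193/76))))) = -1278432/16207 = -78.88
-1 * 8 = -8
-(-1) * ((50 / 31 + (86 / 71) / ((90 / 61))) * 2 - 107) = -10115689 / 99045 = -102.13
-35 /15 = -2.33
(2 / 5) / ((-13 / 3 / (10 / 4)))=-3 / 13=-0.23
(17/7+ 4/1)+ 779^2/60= 4250587/420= 10120.45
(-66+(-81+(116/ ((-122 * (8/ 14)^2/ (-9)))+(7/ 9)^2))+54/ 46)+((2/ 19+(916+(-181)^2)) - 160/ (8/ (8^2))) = 557563223929/ 17273736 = 32278.09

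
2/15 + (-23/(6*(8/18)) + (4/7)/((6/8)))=-6493/840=-7.73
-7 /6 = -1.17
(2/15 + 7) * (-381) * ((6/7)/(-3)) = 27178/35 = 776.51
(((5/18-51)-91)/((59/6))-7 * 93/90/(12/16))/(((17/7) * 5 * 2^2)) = -0.50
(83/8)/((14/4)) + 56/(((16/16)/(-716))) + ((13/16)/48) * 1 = -40093.02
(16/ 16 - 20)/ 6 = -19/ 6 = -3.17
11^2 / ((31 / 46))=5566 / 31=179.55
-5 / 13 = -0.38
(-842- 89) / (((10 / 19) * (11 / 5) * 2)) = -17689 / 44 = -402.02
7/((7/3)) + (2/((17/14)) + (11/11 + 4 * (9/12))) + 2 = 181/17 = 10.65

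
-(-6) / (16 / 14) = 21 / 4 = 5.25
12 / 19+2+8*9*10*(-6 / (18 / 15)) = -68350 / 19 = -3597.37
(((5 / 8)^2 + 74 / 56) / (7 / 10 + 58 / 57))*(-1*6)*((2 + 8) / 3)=-1092975 / 54824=-19.94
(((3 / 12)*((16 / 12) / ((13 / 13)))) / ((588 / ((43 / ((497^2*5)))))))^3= 79507 / 10340560687874146200345672000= 0.00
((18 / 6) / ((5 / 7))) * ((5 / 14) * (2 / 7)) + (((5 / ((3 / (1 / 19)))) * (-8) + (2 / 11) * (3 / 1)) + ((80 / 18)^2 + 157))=20978036 / 118503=177.03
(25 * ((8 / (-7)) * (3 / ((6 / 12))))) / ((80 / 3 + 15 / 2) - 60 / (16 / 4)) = -1440 / 161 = -8.94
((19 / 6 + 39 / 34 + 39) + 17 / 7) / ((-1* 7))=-16330 / 2499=-6.53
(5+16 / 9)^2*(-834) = -1034438 / 27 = -38312.52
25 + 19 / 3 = 94 / 3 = 31.33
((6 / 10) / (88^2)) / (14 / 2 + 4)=3 / 425920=0.00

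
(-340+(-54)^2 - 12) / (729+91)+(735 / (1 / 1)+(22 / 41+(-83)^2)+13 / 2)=3130007 / 410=7634.16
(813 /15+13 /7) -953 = -31393 /35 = -896.94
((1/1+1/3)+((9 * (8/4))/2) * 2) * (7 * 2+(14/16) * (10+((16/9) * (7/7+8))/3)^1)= 9541/18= 530.06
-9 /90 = -1 /10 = -0.10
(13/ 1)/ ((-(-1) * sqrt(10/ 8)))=26 * sqrt(5)/ 5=11.63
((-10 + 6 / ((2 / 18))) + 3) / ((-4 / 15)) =-705 / 4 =-176.25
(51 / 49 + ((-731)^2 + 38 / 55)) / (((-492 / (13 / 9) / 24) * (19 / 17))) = -33688.25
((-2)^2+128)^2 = 17424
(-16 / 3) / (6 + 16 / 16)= -16 / 21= -0.76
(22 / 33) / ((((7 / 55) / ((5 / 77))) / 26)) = 1300 / 147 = 8.84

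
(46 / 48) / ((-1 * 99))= -23 / 2376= -0.01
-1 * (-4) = 4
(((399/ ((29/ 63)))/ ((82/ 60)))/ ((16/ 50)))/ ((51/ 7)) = 21994875/ 80852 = 272.04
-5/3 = -1.67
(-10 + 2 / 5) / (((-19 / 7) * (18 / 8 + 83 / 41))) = 55104 / 66595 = 0.83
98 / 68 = 49 / 34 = 1.44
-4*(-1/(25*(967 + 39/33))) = 22/133125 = 0.00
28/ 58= 0.48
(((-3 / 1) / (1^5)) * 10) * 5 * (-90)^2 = -1215000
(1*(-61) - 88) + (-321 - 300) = -770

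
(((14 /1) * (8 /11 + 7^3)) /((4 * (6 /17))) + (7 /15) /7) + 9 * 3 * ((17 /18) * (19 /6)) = 383839 /110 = 3489.45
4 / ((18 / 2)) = 4 / 9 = 0.44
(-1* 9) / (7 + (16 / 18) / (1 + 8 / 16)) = -243 / 205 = -1.19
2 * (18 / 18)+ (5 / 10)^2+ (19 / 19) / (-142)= 637 / 284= 2.24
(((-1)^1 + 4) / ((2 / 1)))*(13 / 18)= 13 / 12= 1.08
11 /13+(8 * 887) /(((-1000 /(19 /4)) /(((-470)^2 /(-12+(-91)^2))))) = -899.58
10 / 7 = 1.43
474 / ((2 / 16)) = 3792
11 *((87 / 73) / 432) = 319 / 10512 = 0.03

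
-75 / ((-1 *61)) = 75 / 61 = 1.23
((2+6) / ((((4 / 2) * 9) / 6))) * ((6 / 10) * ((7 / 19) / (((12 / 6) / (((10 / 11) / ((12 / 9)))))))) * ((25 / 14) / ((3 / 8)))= 200 / 209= 0.96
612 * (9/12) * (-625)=-286875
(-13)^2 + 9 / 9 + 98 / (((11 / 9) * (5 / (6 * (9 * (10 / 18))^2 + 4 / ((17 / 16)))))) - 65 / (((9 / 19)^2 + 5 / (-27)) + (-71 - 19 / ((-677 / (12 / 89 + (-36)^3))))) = 1997916771918429503 / 757971322937785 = 2635.87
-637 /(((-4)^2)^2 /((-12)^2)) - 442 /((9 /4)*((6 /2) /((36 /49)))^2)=-14217541 /38416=-370.09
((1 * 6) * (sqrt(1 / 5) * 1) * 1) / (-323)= -6 * sqrt(5) / 1615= -0.01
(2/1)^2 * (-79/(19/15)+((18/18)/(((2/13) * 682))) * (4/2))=-1615846/6479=-249.40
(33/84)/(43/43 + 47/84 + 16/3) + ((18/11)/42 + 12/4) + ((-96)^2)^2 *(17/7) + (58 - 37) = 206269902.95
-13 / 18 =-0.72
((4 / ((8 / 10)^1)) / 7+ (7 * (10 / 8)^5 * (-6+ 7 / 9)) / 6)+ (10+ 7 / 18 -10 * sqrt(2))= -10 * sqrt(2) -2899147 / 387072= -21.63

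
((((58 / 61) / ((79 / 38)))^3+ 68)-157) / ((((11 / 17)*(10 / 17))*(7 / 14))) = -2875355503689843 / 6155076689245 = -467.15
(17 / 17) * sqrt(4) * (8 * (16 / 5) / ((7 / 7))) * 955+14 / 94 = 2298119 / 47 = 48896.15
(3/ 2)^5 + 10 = 563/ 32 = 17.59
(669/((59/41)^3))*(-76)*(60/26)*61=-6412721362920/2669927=-2401833.97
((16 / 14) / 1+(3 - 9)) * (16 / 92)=-136 / 161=-0.84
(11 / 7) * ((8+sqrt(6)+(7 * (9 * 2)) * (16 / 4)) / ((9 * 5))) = 11 * sqrt(6) / 315+5632 / 315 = 17.96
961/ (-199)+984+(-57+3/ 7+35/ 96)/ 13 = 1694736851/ 1738464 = 974.85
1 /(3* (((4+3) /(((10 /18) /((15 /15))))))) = 5 /189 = 0.03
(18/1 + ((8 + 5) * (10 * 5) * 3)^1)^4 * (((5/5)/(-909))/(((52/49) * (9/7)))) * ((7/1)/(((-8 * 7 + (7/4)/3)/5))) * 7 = 1333916892069888/24947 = 53470032150.96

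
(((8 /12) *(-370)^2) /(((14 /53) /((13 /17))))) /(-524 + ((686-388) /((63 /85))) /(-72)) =-10187002800 /20418649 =-498.91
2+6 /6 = 3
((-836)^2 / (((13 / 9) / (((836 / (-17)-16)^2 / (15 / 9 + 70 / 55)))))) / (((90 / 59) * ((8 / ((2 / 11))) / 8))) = 151867674233088 / 1822145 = 83345548.37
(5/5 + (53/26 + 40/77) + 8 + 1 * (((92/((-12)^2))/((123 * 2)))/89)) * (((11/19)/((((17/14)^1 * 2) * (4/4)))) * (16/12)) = 9118917811/2482188462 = 3.67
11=11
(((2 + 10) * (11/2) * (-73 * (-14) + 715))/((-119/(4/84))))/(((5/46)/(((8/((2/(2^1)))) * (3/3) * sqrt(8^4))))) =-900016128/4165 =-216090.31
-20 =-20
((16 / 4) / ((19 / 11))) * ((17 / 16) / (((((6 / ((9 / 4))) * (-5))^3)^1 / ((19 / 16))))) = -5049 / 4096000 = -0.00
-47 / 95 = -0.49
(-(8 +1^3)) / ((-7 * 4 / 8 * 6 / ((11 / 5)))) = 33 / 35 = 0.94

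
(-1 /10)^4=1 /10000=0.00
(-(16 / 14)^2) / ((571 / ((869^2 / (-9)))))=48330304 / 251811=191.93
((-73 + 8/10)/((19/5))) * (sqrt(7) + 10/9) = -71.38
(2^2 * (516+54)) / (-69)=-760 / 23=-33.04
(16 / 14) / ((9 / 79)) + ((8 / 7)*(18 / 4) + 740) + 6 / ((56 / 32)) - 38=45398 / 63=720.60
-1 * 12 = -12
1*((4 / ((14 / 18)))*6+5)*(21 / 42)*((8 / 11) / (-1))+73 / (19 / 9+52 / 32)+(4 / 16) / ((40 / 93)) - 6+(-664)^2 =1461168199269 / 3314080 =440897.08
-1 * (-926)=926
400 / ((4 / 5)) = 500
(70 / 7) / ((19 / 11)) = 110 / 19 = 5.79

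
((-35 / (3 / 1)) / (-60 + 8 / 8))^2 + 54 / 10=5.44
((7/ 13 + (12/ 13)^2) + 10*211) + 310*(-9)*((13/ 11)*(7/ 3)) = -10377395/ 1859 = -5582.25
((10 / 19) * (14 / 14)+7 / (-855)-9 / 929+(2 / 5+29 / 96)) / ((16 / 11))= 67690535 / 81335808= 0.83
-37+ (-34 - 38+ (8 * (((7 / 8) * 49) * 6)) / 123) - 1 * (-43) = -2020 / 41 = -49.27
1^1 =1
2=2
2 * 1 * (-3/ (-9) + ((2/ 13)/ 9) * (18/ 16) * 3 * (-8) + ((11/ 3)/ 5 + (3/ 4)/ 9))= 179/ 130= 1.38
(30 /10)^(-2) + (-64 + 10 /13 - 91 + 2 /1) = -152.12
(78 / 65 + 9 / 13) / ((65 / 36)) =4428 / 4225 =1.05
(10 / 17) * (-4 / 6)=-20 / 51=-0.39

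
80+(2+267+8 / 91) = 31767 / 91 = 349.09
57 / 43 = 1.33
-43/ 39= -1.10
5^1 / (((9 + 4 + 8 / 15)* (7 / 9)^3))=54675 / 69629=0.79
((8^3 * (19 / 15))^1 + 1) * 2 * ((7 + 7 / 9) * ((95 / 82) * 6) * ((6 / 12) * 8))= 103665520 / 369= 280936.37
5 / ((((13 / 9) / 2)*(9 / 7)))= 70 / 13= 5.38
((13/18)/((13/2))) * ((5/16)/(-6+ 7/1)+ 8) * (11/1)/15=1463/2160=0.68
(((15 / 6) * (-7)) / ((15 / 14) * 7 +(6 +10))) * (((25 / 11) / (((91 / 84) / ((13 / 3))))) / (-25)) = 0.27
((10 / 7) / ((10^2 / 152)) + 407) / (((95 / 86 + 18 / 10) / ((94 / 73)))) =115770964 / 638239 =181.39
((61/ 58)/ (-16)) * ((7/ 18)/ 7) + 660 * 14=154344899/ 16704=9240.00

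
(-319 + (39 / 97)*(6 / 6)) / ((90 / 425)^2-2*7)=111640700 / 4890061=22.83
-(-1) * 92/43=92/43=2.14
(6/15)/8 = 1/20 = 0.05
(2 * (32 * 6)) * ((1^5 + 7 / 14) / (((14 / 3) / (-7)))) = -864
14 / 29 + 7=7.48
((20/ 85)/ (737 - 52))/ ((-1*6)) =-2/ 34935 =-0.00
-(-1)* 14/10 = 7/5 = 1.40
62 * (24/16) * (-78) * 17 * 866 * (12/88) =-160190082/11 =-14562734.73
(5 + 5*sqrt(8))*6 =30 + 60*sqrt(2) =114.85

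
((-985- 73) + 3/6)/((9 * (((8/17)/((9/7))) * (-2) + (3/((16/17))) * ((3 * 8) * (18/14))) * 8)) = -251685/1672904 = -0.15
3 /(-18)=-1 /6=-0.17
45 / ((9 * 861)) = 0.01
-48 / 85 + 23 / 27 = 659 / 2295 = 0.29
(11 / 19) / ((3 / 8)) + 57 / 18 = 179 / 38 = 4.71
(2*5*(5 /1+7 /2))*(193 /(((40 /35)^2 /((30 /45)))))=803845 /96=8373.39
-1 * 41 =-41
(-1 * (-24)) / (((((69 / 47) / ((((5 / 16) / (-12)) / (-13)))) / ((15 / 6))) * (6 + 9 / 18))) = 1175 / 93288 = 0.01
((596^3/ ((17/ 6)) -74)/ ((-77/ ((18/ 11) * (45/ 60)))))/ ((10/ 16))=-12471556824/ 6545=-1905509.06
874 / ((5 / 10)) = 1748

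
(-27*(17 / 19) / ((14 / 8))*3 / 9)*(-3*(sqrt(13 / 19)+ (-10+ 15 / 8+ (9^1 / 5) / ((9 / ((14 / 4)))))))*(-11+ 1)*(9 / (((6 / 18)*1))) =3680721 / 133 - 495720*sqrt(247) / 2527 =24591.55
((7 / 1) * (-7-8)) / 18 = -35 / 6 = -5.83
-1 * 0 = 0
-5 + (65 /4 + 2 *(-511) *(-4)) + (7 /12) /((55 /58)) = 4099.87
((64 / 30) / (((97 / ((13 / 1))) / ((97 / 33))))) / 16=26 / 495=0.05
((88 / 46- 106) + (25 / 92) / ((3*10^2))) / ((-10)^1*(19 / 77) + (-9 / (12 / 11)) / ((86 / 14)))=380470321 / 13928892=27.32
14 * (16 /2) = 112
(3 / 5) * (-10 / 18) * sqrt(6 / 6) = -1 / 3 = -0.33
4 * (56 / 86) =112 / 43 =2.60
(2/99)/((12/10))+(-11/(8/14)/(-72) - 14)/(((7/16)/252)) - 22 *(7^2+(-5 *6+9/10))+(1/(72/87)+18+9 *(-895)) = -194636869/11880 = -16383.57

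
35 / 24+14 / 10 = 343 / 120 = 2.86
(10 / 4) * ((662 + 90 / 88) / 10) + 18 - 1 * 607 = -74491 / 176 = -423.24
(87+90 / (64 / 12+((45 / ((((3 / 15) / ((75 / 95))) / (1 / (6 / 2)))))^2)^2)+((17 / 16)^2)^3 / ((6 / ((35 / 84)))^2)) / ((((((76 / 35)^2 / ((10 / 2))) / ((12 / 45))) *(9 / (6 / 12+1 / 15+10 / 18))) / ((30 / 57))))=4499122384093106623397721772175 / 2786400180210456618669736722432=1.61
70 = 70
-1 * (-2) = 2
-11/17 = -0.65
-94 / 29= -3.24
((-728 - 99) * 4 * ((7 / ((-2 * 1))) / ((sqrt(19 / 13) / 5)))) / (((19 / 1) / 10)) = 578900 * sqrt(247) / 361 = 25202.57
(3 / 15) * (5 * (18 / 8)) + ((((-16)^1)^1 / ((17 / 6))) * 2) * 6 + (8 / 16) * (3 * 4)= -4047 / 68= -59.51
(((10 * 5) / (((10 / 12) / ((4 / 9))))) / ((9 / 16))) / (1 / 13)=16640 / 27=616.30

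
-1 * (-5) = 5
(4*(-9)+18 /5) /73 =-162 /365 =-0.44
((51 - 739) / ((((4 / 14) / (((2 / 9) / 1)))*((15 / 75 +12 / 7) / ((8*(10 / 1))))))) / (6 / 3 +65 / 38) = -512422400 / 85023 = -6026.87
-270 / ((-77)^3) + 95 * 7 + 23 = 314094974 / 456533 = 688.00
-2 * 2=-4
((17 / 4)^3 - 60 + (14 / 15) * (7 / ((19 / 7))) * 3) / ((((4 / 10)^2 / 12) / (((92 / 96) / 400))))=3354297 / 778240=4.31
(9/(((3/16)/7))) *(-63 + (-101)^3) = -346202304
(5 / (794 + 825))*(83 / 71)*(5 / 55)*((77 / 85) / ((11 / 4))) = 2324 / 21495463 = 0.00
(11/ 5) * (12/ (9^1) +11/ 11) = 77/ 15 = 5.13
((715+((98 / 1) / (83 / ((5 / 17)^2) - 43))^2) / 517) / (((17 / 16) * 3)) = 93838054865 / 216275212032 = 0.43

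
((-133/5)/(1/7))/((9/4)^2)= -14896/405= -36.78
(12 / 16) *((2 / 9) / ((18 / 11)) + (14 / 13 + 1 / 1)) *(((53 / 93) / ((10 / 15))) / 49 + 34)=120396925 / 2132676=56.45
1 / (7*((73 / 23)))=23 / 511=0.05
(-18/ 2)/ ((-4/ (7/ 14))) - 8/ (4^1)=-7/ 8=-0.88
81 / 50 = 1.62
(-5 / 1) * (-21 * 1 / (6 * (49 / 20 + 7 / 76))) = 475 / 69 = 6.88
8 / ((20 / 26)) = 52 / 5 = 10.40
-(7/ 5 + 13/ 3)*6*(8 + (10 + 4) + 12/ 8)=-4042/ 5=-808.40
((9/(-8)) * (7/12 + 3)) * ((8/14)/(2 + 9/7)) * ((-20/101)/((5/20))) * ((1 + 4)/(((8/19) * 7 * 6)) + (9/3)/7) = 51385/130088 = 0.40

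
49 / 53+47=2540 / 53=47.92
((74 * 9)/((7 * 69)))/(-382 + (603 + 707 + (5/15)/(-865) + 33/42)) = 1152180/776083733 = 0.00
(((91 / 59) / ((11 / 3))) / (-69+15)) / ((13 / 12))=-14 / 1947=-0.01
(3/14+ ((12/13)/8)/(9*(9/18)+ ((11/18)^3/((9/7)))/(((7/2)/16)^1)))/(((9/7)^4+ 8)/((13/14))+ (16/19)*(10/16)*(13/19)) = 52956355305/2674258277872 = 0.02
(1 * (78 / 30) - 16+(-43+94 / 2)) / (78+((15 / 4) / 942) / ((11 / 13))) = -649352 / 5388565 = -0.12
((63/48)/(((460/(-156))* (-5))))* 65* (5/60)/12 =1183/29440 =0.04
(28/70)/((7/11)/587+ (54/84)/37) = 6689452/308695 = 21.67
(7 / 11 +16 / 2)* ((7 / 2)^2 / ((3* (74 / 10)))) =23275 / 4884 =4.77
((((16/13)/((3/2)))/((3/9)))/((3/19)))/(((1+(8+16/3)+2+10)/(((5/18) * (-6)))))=-3040/3081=-0.99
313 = 313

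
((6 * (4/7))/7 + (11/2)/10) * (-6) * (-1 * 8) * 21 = 36684/35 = 1048.11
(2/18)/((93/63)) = 7/93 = 0.08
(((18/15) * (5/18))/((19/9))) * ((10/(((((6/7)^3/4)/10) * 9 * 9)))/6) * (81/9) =8575/4617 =1.86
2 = 2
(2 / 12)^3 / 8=1 / 1728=0.00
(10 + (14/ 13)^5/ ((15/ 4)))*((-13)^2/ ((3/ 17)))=983369182/ 98865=9946.59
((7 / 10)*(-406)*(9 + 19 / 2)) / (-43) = 52577 / 430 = 122.27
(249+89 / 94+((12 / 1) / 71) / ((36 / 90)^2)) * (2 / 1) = 1675195 / 3337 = 502.01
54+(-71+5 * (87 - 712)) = -3142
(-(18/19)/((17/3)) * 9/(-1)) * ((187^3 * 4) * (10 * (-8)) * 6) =-358933006080/19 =-18891210846.32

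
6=6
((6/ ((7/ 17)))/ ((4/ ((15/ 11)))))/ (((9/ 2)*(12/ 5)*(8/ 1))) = 425/ 7392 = 0.06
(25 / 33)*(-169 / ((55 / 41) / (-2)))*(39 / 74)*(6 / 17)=2702310 / 76109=35.51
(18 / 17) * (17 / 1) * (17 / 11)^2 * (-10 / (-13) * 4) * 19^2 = 75116880 / 1573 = 47753.90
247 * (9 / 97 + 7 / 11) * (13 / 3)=2498158 / 3201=780.43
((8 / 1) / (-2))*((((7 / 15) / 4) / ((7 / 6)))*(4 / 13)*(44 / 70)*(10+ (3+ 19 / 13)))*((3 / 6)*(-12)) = 6.71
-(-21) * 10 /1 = 210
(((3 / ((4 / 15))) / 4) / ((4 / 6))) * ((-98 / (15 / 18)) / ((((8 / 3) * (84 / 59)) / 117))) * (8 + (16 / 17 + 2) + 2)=-215270055 / 1088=-197858.51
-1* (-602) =602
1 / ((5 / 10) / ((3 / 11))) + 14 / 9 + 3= 505 / 99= 5.10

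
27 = 27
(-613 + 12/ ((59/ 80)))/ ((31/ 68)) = -2394076/ 1829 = -1308.95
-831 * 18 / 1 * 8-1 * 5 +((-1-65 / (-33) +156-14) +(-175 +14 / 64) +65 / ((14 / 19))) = -884176319 / 7392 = -119612.60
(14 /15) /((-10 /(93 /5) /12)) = -2604 /125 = -20.83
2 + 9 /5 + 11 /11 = 24 /5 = 4.80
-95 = -95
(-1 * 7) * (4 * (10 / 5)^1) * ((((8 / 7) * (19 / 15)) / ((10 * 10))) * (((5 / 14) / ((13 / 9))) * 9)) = -4104 / 2275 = -1.80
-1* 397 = -397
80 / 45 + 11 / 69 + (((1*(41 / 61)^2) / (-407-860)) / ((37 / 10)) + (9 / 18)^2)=315891051869 / 144433636452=2.19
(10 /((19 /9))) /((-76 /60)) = -1350 /361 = -3.74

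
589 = 589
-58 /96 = -29 /48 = -0.60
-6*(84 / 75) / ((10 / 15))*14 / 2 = -1764 / 25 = -70.56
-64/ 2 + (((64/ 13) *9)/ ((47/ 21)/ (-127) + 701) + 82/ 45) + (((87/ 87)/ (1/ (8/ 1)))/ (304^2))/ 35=-33291076782179/ 1105480827360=-30.11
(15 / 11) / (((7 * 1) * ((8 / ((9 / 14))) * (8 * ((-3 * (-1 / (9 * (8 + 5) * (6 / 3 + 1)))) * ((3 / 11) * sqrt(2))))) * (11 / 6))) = 15795 * sqrt(2) / 68992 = 0.32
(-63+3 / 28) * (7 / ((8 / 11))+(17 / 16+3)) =-385659 / 448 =-860.85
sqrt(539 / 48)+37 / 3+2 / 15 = 7 *sqrt(33) / 12+187 / 15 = 15.82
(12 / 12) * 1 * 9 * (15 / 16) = 135 / 16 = 8.44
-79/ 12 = -6.58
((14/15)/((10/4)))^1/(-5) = -28/375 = -0.07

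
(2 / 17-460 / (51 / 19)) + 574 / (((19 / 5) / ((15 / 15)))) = -19576 / 969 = -20.20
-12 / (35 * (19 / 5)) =-12 / 133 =-0.09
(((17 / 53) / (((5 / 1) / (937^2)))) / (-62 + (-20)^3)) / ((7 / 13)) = -194031149 / 14955010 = -12.97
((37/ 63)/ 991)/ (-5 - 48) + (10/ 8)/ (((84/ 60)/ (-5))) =-59088523/ 13235796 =-4.46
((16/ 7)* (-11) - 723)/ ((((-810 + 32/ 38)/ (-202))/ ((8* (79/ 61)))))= -6351475496/ 3282349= -1935.04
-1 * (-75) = 75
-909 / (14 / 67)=-60903 / 14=-4350.21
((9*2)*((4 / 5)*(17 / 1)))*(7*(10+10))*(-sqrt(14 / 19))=-34272*sqrt(266) / 19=-29418.92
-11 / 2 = -5.50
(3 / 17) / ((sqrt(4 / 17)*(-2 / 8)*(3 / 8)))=-16*sqrt(17) / 17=-3.88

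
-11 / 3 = -3.67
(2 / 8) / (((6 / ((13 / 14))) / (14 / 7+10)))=13 / 28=0.46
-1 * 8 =-8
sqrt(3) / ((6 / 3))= sqrt(3) / 2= 0.87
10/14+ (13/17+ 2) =3.48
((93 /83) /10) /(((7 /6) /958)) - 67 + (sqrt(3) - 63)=-110368 /2905 + sqrt(3)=-36.26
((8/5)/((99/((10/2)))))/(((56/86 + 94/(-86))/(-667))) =229448/1881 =121.98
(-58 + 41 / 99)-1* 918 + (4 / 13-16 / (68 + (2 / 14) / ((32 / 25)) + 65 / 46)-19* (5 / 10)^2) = -66946822973 / 68295084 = -980.26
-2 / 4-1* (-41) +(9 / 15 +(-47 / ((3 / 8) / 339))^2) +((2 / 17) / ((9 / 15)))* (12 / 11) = 3375780446537 / 1870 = 1805230185.31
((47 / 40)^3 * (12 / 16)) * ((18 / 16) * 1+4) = 12770229 / 2048000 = 6.24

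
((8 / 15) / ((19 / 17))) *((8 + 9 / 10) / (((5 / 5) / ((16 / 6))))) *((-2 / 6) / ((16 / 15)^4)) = -113475 / 38912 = -2.92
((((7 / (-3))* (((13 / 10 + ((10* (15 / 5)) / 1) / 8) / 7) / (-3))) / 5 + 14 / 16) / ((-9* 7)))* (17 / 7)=-0.04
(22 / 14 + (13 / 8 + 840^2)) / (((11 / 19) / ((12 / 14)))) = 2252285403 / 2156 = 1044659.28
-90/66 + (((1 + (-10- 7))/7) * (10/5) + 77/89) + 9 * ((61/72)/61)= -271099/54824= -4.94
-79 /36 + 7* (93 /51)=6469 /612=10.57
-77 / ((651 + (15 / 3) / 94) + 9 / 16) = -0.12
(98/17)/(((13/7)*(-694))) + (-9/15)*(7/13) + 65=24797681/383435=64.67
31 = 31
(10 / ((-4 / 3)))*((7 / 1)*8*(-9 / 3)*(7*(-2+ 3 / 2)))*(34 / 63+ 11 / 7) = -9310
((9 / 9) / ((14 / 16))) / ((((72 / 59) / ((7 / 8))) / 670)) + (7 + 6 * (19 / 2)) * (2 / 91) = 1803223 / 3276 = 550.43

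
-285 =-285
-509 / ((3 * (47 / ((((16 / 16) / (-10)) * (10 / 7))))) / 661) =336449 / 987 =340.88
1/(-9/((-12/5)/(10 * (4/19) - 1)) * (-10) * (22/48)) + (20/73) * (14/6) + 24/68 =2244562/2388925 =0.94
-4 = -4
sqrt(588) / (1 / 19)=460.73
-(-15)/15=1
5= 5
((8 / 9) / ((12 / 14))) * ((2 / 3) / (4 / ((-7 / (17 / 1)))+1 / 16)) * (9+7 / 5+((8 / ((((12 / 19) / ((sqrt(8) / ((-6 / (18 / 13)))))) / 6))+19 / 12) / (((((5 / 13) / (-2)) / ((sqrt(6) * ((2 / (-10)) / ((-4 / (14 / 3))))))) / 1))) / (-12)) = -326144 / 437805- 677768 * sqrt(6) / 59103675+3336704 * sqrt(3) / 6567075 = 0.11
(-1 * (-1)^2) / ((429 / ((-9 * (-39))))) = -9 / 11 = -0.82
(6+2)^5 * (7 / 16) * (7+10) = 243712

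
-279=-279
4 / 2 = 2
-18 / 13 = -1.38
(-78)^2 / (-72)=-169 / 2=-84.50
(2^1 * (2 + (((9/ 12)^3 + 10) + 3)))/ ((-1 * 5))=-987/ 160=-6.17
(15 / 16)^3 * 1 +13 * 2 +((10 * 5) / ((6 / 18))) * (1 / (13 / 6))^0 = 724271 / 4096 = 176.82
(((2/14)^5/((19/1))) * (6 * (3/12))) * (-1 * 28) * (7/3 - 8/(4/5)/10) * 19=-8/2401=-0.00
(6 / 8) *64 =48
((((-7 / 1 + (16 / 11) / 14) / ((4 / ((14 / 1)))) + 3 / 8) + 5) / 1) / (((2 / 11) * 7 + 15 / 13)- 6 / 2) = 21463 / 656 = 32.72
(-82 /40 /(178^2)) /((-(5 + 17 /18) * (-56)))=-369 /1898505280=-0.00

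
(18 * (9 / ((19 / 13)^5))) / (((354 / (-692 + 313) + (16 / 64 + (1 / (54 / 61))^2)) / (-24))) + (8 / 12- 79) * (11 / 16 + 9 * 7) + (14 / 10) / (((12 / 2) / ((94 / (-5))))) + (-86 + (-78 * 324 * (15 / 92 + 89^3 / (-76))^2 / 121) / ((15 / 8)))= -596319152723909203358263384397 / 62219701771373295600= -9584088893.82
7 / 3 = 2.33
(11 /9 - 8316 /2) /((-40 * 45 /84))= 193.98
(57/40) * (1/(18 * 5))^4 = 19/874800000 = 0.00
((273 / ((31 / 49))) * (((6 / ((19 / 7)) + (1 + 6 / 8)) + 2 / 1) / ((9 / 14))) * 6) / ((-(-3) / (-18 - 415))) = -2040799579 / 589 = -3464854.97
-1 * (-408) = 408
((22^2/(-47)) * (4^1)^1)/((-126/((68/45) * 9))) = 65824/14805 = 4.45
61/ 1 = 61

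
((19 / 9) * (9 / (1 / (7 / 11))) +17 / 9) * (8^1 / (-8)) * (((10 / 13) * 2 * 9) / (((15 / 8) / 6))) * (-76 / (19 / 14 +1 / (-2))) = 23561216 / 429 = 54921.25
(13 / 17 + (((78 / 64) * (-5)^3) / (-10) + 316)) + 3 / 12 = 361487 / 1088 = 332.25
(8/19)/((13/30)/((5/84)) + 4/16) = 800/14307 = 0.06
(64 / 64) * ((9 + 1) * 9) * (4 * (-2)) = -720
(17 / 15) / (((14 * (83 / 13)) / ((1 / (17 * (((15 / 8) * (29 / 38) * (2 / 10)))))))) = 1976 / 758205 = 0.00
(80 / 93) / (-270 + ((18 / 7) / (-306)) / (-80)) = -761600 / 239047107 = -0.00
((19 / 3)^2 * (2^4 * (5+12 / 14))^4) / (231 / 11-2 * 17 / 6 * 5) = -33426627657728 / 79233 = -421877597.18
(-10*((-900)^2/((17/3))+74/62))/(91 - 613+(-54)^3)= 376653145/41629311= 9.05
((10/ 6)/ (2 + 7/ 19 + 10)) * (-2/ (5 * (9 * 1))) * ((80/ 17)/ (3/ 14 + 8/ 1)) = -0.00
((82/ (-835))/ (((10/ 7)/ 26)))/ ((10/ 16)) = -59696/ 20875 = -2.86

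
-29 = -29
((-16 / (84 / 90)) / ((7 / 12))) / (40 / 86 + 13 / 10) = -206400 / 12397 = -16.65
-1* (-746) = 746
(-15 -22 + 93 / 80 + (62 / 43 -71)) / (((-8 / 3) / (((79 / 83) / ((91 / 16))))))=85926957 / 12991160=6.61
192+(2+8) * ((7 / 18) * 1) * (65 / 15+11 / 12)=2549 / 12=212.42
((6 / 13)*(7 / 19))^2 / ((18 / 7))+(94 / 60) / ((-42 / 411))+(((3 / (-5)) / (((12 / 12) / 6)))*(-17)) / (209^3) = -9927163043183 / 647999772420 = -15.32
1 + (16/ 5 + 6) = 51/ 5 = 10.20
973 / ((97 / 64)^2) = 3985408 / 9409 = 423.57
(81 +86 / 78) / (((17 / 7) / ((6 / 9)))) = 44828 / 1989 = 22.54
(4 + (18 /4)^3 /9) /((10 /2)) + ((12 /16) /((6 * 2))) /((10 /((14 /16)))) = 3623 /1280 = 2.83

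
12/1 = 12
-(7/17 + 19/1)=-330/17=-19.41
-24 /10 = -12 /5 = -2.40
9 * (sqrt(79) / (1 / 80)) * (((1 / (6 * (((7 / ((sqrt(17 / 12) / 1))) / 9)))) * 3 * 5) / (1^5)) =2700 * sqrt(4029) / 7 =24482.98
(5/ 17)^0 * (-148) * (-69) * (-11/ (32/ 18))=-63186.75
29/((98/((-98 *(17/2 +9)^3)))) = -1243375/8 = -155421.88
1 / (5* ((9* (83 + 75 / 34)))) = 34 / 130365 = 0.00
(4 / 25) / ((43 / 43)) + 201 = 5029 / 25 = 201.16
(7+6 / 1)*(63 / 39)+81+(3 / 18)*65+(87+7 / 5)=6037 / 30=201.23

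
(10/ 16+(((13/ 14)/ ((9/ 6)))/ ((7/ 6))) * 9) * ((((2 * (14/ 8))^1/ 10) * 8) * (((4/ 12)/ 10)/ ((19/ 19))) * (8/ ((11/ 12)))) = 8468/ 1925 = 4.40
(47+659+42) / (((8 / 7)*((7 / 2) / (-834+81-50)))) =-150161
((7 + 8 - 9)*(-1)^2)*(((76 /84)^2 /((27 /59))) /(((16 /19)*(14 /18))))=404681 /24696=16.39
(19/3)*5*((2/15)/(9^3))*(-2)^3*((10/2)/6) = -760/19683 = -0.04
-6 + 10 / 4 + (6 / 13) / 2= -85 / 26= -3.27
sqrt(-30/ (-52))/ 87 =sqrt(390)/ 2262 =0.01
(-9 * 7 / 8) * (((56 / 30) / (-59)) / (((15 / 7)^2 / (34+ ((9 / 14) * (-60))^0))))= 1.90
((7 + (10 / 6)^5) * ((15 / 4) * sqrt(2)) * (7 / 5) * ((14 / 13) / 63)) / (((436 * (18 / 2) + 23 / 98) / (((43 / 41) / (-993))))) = -71178674 * sqrt(2) / 148383303117075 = -0.00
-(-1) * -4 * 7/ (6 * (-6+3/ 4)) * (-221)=-1768/ 9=-196.44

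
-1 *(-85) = 85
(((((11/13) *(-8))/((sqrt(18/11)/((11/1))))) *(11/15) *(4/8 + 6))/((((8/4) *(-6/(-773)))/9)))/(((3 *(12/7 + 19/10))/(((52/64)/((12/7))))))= -59580521 *sqrt(22)/39744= -7031.44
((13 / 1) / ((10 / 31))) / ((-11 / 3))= -1209 / 110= -10.99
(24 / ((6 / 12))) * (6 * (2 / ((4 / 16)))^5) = 9437184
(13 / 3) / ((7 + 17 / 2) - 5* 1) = 26 / 63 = 0.41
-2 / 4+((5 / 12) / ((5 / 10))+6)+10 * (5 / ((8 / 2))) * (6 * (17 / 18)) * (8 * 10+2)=17444 / 3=5814.67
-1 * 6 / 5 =-6 / 5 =-1.20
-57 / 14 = -4.07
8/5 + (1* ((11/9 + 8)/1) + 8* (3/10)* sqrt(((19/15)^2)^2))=16507/1125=14.67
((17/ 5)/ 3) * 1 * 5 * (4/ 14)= 34/ 21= 1.62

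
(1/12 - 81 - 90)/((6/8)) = -2051/9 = -227.89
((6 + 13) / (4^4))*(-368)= -437 / 16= -27.31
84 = 84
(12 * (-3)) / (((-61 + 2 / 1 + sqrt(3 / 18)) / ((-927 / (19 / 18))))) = -212646384 / 396815 - 600696 * sqrt(6) / 396815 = -539.59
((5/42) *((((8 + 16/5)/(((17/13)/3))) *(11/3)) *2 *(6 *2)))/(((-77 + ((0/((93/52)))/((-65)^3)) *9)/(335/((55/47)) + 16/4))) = -1328288/1309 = -1014.73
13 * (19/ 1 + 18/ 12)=533/ 2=266.50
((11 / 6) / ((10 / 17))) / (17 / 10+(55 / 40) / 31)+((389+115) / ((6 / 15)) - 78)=7681592 / 6489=1183.79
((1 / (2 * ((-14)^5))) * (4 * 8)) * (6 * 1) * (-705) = 2115 / 16807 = 0.13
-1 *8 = -8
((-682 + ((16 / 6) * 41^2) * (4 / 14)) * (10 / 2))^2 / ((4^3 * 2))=988159225 / 14112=70022.62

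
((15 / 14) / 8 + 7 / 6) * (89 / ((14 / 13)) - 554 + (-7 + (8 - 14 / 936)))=-673390343 / 1100736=-611.76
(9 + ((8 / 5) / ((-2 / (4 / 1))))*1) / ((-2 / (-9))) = 261 / 10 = 26.10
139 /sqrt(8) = 139 * sqrt(2) /4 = 49.14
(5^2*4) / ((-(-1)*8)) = 25 / 2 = 12.50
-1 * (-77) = 77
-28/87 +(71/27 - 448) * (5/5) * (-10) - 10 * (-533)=7660388/783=9783.38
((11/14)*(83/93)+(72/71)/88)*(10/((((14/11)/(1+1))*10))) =724771/647094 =1.12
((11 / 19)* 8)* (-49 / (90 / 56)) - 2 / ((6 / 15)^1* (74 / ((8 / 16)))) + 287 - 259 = -14330083 / 126540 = -113.25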